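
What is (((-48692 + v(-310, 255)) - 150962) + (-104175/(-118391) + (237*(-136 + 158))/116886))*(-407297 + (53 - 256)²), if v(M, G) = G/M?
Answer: 67867865589423100932/928540613 ≈ 7.3091e+10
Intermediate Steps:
(((-48692 + v(-310, 255)) - 150962) + (-104175/(-118391) + (237*(-136 + 158))/116886))*(-407297 + (53 - 256)²) = (((-48692 + 255/(-310)) - 150962) + (-104175/(-118391) + (237*(-136 + 158))/116886))*(-407297 + (53 - 256)²) = (((-48692 + 255*(-1/310)) - 150962) + (-104175*(-1/118391) + (237*22)*(1/116886)))*(-407297 + (-203)²) = (((-48692 - 51/62) - 150962) + (104175/118391 + 5214*(1/116886)))*(-407297 + 41209) = ((-3018955/62 - 150962) + (104175/118391 + 79/1771))*(-366088) = (-12378599/62 + 27692402/29952923)*(-366088) = -370773505765953/1857081226*(-366088) = 67867865589423100932/928540613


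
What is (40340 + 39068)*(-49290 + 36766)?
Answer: -994505792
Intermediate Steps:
(40340 + 39068)*(-49290 + 36766) = 79408*(-12524) = -994505792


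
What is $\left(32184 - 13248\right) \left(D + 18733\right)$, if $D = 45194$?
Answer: $1210521672$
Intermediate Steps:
$\left(32184 - 13248\right) \left(D + 18733\right) = \left(32184 - 13248\right) \left(45194 + 18733\right) = 18936 \cdot 63927 = 1210521672$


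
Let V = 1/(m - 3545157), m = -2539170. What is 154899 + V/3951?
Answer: 3723644319661322/24039175977 ≈ 1.5490e+5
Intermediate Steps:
V = -1/6084327 (V = 1/(-2539170 - 3545157) = 1/(-6084327) = -1/6084327 ≈ -1.6436e-7)
154899 + V/3951 = 154899 - 1/6084327/3951 = 154899 - 1/6084327*1/3951 = 154899 - 1/24039175977 = 3723644319661322/24039175977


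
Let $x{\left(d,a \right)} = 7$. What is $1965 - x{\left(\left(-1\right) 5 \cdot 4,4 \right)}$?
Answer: $1958$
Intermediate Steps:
$1965 - x{\left(\left(-1\right) 5 \cdot 4,4 \right)} = 1965 - 7 = 1958$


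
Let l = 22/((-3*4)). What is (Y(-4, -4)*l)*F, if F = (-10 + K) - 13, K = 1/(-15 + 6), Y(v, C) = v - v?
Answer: 0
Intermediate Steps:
Y(v, C) = 0
K = -⅑ (K = 1/(-9) = -⅑ ≈ -0.11111)
F = -208/9 (F = (-10 - ⅑) - 13 = -91/9 - 13 = -208/9 ≈ -23.111)
l = -11/6 (l = 22/(-12) = 22*(-1/12) = -11/6 ≈ -1.8333)
(Y(-4, -4)*l)*F = (0*(-11/6))*(-208/9) = 0*(-208/9) = 0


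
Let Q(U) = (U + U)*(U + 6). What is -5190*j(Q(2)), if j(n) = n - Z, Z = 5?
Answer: -140130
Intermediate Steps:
Q(U) = 2*U*(6 + U) (Q(U) = (2*U)*(6 + U) = 2*U*(6 + U))
j(n) = -5 + n (j(n) = n - 1*5 = n - 5 = -5 + n)
-5190*j(Q(2)) = -5190*(-5 + 2*2*(6 + 2)) = -5190*(-5 + 2*2*8) = -5190*(-5 + 32) = -5190*27 = -140130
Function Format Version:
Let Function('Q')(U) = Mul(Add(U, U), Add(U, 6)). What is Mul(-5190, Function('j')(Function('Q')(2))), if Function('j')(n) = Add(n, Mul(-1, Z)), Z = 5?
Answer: -140130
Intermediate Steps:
Function('Q')(U) = Mul(2, U, Add(6, U)) (Function('Q')(U) = Mul(Mul(2, U), Add(6, U)) = Mul(2, U, Add(6, U)))
Function('j')(n) = Add(-5, n) (Function('j')(n) = Add(n, Mul(-1, 5)) = Add(n, -5) = Add(-5, n))
Mul(-5190, Function('j')(Function('Q')(2))) = Mul(-5190, Add(-5, Mul(2, 2, Add(6, 2)))) = Mul(-5190, Add(-5, Mul(2, 2, 8))) = Mul(-5190, Add(-5, 32)) = Mul(-5190, 27) = -140130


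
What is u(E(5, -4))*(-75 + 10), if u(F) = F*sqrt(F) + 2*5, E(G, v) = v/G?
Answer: -650 + 104*I*sqrt(5)/5 ≈ -650.0 + 46.51*I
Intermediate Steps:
u(F) = 10 + F**(3/2) (u(F) = F**(3/2) + 10 = 10 + F**(3/2))
u(E(5, -4))*(-75 + 10) = (10 + (-4/5)**(3/2))*(-75 + 10) = (10 + (-4*1/5)**(3/2))*(-65) = (10 + (-4/5)**(3/2))*(-65) = (10 - 8*I*sqrt(5)/25)*(-65) = -650 + 104*I*sqrt(5)/5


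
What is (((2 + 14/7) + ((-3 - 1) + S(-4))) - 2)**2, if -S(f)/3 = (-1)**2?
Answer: 25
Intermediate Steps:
S(f) = -3 (S(f) = -3*(-1)**2 = -3*1 = -3)
(((2 + 14/7) + ((-3 - 1) + S(-4))) - 2)**2 = (((2 + 14/7) + ((-3 - 1) - 3)) - 2)**2 = (((2 + 14*(1/7)) + (-4 - 3)) - 2)**2 = (((2 + 2) - 7) - 2)**2 = ((4 - 7) - 2)**2 = (-3 - 2)**2 = (-5)**2 = 25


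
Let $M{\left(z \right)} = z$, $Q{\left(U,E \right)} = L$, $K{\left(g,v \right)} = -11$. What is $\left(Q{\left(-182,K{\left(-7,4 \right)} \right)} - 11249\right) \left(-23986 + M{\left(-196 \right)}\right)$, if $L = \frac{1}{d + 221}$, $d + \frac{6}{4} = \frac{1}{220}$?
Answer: $\frac{13136272729498}{48291} \approx 2.7202 \cdot 10^{8}$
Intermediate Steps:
$d = - \frac{329}{220}$ ($d = - \frac{3}{2} + \frac{1}{220} = - \frac{329}{220} \approx -1.4955$)
$L = \frac{220}{48291}$ ($L = \frac{1}{- \frac{329}{220} + 221} = \frac{1}{\frac{48291}{220}} = \frac{220}{48291} \approx 0.0045557$)
$Q{\left(U,E \right)} = \frac{220}{48291}$
$\left(Q{\left(-182,K{\left(-7,4 \right)} \right)} - 11249\right) \left(-23986 + M{\left(-196 \right)}\right) = \left(\frac{220}{48291} - 11249\right) \left(-23986 - 196\right) = \left(- \frac{543225239}{48291}\right) \left(-24182\right) = \frac{13136272729498}{48291}$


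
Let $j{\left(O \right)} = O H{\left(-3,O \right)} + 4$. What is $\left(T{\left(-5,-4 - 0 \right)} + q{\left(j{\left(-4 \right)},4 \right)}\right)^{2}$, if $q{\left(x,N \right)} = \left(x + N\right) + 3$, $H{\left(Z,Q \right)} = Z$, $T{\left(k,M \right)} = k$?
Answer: $324$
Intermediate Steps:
$j{\left(O \right)} = 4 - 3 O$ ($j{\left(O \right)} = O \left(-3\right) + 4 = - 3 O + 4 = 4 - 3 O$)
$q{\left(x,N \right)} = 3 + N + x$ ($q{\left(x,N \right)} = \left(N + x\right) + 3 = 3 + N + x$)
$\left(T{\left(-5,-4 - 0 \right)} + q{\left(j{\left(-4 \right)},4 \right)}\right)^{2} = \left(-5 + \left(3 + 4 + \left(4 - -12\right)\right)\right)^{2} = \left(-5 + \left(3 + 4 + \left(4 + 12\right)\right)\right)^{2} = \left(-5 + \left(3 + 4 + 16\right)\right)^{2} = \left(-5 + 23\right)^{2} = 18^{2} = 324$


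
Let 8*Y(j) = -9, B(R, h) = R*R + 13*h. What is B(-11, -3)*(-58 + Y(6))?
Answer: -19393/4 ≈ -4848.3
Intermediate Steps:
B(R, h) = R² + 13*h
Y(j) = -9/8 (Y(j) = (⅛)*(-9) = -9/8)
B(-11, -3)*(-58 + Y(6)) = ((-11)² + 13*(-3))*(-58 - 9/8) = (121 - 39)*(-473/8) = 82*(-473/8) = -19393/4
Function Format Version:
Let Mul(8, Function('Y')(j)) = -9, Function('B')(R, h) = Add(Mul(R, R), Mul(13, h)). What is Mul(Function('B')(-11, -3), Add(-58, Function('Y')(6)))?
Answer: Rational(-19393, 4) ≈ -4848.3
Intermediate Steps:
Function('B')(R, h) = Add(Pow(R, 2), Mul(13, h))
Function('Y')(j) = Rational(-9, 8) (Function('Y')(j) = Mul(Rational(1, 8), -9) = Rational(-9, 8))
Mul(Function('B')(-11, -3), Add(-58, Function('Y')(6))) = Mul(Add(Pow(-11, 2), Mul(13, -3)), Add(-58, Rational(-9, 8))) = Mul(Add(121, -39), Rational(-473, 8)) = Mul(82, Rational(-473, 8)) = Rational(-19393, 4)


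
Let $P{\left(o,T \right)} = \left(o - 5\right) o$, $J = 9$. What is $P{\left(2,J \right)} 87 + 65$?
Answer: $-457$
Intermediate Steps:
$P{\left(o,T \right)} = o \left(-5 + o\right)$ ($P{\left(o,T \right)} = \left(-5 + o\right) o = o \left(-5 + o\right)$)
$P{\left(2,J \right)} 87 + 65 = 2 \left(-5 + 2\right) 87 + 65 = 2 \left(-3\right) 87 + 65 = \left(-6\right) 87 + 65 = -522 + 65 = -457$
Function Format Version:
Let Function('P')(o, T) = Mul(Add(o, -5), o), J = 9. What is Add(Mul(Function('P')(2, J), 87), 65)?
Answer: -457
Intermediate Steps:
Function('P')(o, T) = Mul(o, Add(-5, o)) (Function('P')(o, T) = Mul(Add(-5, o), o) = Mul(o, Add(-5, o)))
Add(Mul(Function('P')(2, J), 87), 65) = Add(Mul(Mul(2, Add(-5, 2)), 87), 65) = Add(Mul(Mul(2, -3), 87), 65) = Add(Mul(-6, 87), 65) = Add(-522, 65) = -457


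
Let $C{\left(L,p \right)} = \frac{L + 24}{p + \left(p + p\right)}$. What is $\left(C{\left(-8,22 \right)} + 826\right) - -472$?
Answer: $\frac{42842}{33} \approx 1298.2$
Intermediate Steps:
$C{\left(L,p \right)} = \frac{24 + L}{3 p}$ ($C{\left(L,p \right)} = \frac{24 + L}{p + 2 p} = \frac{24 + L}{3 p}$)
$\left(C{\left(-8,22 \right)} + 826\right) - -472 = \left(\frac{24 - 8}{3 \cdot 22} + 826\right) - -472 = \left(\frac{1}{3} \cdot \frac{1}{22} \cdot 16 + 826\right) + 472 = \left(\frac{8}{33} + 826\right) + 472 = \frac{27266}{33} + 472 = \frac{42842}{33}$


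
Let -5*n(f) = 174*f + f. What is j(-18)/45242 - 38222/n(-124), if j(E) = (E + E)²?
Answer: -430903771/49087570 ≈ -8.7783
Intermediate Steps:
j(E) = 4*E² (j(E) = (2*E)² = 4*E²)
n(f) = -35*f (n(f) = -(174*f + f)/5 = -35*f)
j(-18)/45242 - 38222/n(-124) = (4*(-18)²)/45242 - 38222/((-35*(-124))) = (4*324)*(1/45242) - 38222/4340 = 1296*(1/45242) - 38222*1/4340 = 648/22621 - 19111/2170 = -430903771/49087570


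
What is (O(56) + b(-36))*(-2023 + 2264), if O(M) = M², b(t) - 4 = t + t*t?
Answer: 1060400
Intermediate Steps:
b(t) = 4 + t + t² (b(t) = 4 + (t + t*t) = 4 + (t + t²) = 4 + t + t²)
(O(56) + b(-36))*(-2023 + 2264) = (56² + (4 - 36 + (-36)²))*(-2023 + 2264) = (3136 + (4 - 36 + 1296))*241 = (3136 + 1264)*241 = 4400*241 = 1060400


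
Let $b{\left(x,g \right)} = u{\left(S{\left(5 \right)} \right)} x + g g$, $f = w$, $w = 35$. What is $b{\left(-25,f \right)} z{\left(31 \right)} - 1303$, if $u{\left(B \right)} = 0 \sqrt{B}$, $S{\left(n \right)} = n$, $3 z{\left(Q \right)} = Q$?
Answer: $\frac{34066}{3} \approx 11355.0$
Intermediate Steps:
$z{\left(Q \right)} = \frac{Q}{3}$
$u{\left(B \right)} = 0$
$f = 35$
$b{\left(x,g \right)} = g^{2}$ ($b{\left(x,g \right)} = 0 x + g g = 0 + g^{2} = g^{2}$)
$b{\left(-25,f \right)} z{\left(31 \right)} - 1303 = 35^{2} \cdot \frac{1}{3} \cdot 31 - 1303 = 1225 \cdot \frac{31}{3} - 1303 = \frac{37975}{3} - 1303 = \frac{34066}{3}$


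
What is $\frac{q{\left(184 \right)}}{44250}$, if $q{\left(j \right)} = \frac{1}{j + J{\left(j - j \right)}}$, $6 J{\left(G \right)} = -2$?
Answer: $\frac{1}{8127250} \approx 1.2304 \cdot 10^{-7}$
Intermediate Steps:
$J{\left(G \right)} = - \frac{1}{3}$ ($J{\left(G \right)} = \frac{1}{6} \left(-2\right) = - \frac{1}{3}$)
$q{\left(j \right)} = \frac{1}{- \frac{1}{3} + j}$ ($q{\left(j \right)} = \frac{1}{j - \frac{1}{3}} = \frac{1}{- \frac{1}{3} + j}$)
$\frac{q{\left(184 \right)}}{44250} = \frac{3 \frac{1}{-1 + 3 \cdot 184}}{44250} = \frac{3}{-1 + 552} \cdot \frac{1}{44250} = \frac{3}{551} \cdot \frac{1}{44250} = \frac{1}{8127250}$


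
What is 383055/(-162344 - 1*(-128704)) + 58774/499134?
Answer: -18921861701/1679086776 ≈ -11.269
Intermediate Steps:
383055/(-162344 - 1*(-128704)) + 58774/499134 = 383055/(-162344 + 128704) + 58774*(1/499134) = 383055/(-33640) + 29387/249567 = 383055*(-1/33640) + 29387/249567 = -76611/6728 + 29387/249567 = -18921861701/1679086776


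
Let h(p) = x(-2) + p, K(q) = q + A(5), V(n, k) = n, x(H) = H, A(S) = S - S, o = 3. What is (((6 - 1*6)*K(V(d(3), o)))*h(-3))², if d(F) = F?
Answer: 0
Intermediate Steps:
A(S) = 0
K(q) = q (K(q) = q + 0 = q)
h(p) = -2 + p
(((6 - 1*6)*K(V(d(3), o)))*h(-3))² = (((6 - 1*6)*3)*(-2 - 3))² = (((6 - 6)*3)*(-5))² = ((0*3)*(-5))² = (0*(-5))² = 0² = 0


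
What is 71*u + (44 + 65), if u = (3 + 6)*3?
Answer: 2026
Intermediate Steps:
u = 27 (u = 9*3 = 27)
71*u + (44 + 65) = 71*27 + (44 + 65) = 1917 + 109 = 2026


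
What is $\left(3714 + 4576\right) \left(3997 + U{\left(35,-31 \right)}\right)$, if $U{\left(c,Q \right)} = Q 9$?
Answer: $30822220$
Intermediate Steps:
$U{\left(c,Q \right)} = 9 Q$
$\left(3714 + 4576\right) \left(3997 + U{\left(35,-31 \right)}\right) = \left(3714 + 4576\right) \left(3997 + 9 \left(-31\right)\right) = 8290 \left(3997 - 279\right) = 8290 \cdot 3718 = 30822220$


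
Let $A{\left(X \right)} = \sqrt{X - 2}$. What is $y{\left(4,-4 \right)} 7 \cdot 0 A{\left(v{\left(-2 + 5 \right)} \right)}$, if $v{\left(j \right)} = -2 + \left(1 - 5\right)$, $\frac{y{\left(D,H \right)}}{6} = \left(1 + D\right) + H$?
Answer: $0$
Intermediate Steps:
$y{\left(D,H \right)} = 6 + 6 D + 6 H$ ($y{\left(D,H \right)} = 6 \left(\left(1 + D\right) + H\right) = 6 \left(1 + D + H\right) = 6 + 6 D + 6 H$)
$v{\left(j \right)} = -6$ ($v{\left(j \right)} = -2 + \left(1 - 5\right) = -2 - 4 = -6$)
$A{\left(X \right)} = \sqrt{-2 + X}$
$y{\left(4,-4 \right)} 7 \cdot 0 A{\left(v{\left(-2 + 5 \right)} \right)} = \left(6 + 6 \cdot 4 + 6 \left(-4\right)\right) 7 \cdot 0 \sqrt{-2 - 6} = \left(6 + 24 - 24\right) 7 \cdot 0 \sqrt{-8} = 6 \cdot 7 \cdot 0 \cdot 2 i \sqrt{2} = 42 \cdot 0 = 0$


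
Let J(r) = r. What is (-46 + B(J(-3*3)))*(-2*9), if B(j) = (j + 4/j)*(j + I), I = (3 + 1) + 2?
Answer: 318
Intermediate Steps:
I = 6 (I = 4 + 2 = 6)
B(j) = (6 + j)*(j + 4/j) (B(j) = (j + 4/j)*(j + 6) = (j + 4/j)*(6 + j) = (6 + j)*(j + 4/j))
(-46 + B(J(-3*3)))*(-2*9) = (-46 + (4 + (-3*3)² + 6*(-3*3) + 24/((-3*3))))*(-2*9) = (-46 + (4 + (-9)² + 6*(-9) + 24/(-9)))*(-18) = (-46 + (4 + 81 - 54 + 24*(-⅑)))*(-18) = (-46 + (4 + 81 - 54 - 8/3))*(-18) = (-46 + 85/3)*(-18) = -53/3*(-18) = 318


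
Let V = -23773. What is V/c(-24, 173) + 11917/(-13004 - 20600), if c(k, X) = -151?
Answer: 797068425/5074204 ≈ 157.08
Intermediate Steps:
V/c(-24, 173) + 11917/(-13004 - 20600) = -23773/(-151) + 11917/(-13004 - 20600) = -23773*(-1/151) + 11917/(-33604) = 23773/151 + 11917*(-1/33604) = 23773/151 - 11917/33604 = 797068425/5074204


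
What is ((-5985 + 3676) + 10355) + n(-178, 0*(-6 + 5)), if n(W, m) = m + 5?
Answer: 8051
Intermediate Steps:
n(W, m) = 5 + m
((-5985 + 3676) + 10355) + n(-178, 0*(-6 + 5)) = ((-5985 + 3676) + 10355) + (5 + 0*(-6 + 5)) = (-2309 + 10355) + (5 + 0*(-1)) = 8046 + (5 + 0) = 8046 + 5 = 8051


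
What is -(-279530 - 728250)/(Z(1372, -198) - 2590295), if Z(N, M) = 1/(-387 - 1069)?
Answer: -1467327680/3771469521 ≈ -0.38906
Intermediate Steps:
Z(N, M) = -1/1456 (Z(N, M) = 1/(-1456) = -1/1456)
-(-279530 - 728250)/(Z(1372, -198) - 2590295) = -(-279530 - 728250)/(-1/1456 - 2590295) = -(-1007780)/(-3771469521/1456) = -(-1007780)*(-1456)/3771469521 = -1*1467327680/3771469521 = -1467327680/3771469521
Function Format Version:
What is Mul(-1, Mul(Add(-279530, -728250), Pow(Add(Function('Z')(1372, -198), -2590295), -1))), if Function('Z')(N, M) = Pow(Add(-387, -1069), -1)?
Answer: Rational(-1467327680, 3771469521) ≈ -0.38906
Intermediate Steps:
Function('Z')(N, M) = Rational(-1, 1456) (Function('Z')(N, M) = Pow(-1456, -1) = Rational(-1, 1456))
Mul(-1, Mul(Add(-279530, -728250), Pow(Add(Function('Z')(1372, -198), -2590295), -1))) = Mul(-1, Mul(Add(-279530, -728250), Pow(Add(Rational(-1, 1456), -2590295), -1))) = Mul(-1, Mul(-1007780, Pow(Rational(-3771469521, 1456), -1))) = Mul(-1, Mul(-1007780, Rational(-1456, 3771469521))) = Mul(-1, Rational(1467327680, 3771469521)) = Rational(-1467327680, 3771469521)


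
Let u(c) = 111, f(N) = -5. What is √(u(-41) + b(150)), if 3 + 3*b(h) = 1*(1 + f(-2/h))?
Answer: √978/3 ≈ 10.424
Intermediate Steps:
b(h) = -7/3 (b(h) = -1 + (1*(1 - 5))/3 = -1 + (1*(-4))/3 = -1 + (⅓)*(-4) = -1 - 4/3 = -7/3)
√(u(-41) + b(150)) = √(111 - 7/3) = √(326/3) = √978/3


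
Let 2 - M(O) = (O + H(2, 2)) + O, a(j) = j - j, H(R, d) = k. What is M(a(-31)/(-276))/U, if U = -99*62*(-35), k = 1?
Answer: 1/214830 ≈ 4.6548e-6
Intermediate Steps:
H(R, d) = 1
a(j) = 0
U = 214830 (U = -6138*(-35) = 214830)
M(O) = 1 - 2*O (M(O) = 2 - ((O + 1) + O) = 2 - ((1 + O) + O) = 2 - (1 + 2*O) = 2 + (-1 - 2*O) = 1 - 2*O)
M(a(-31)/(-276))/U = (1 - 0/(-276))/214830 = (1 - 0*(-1)/276)*(1/214830) = (1 - 2*0)*(1/214830) = (1 + 0)*(1/214830) = 1*(1/214830) = 1/214830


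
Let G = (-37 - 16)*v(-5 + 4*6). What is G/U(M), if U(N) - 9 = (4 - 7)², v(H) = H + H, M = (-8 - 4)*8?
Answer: -1007/9 ≈ -111.89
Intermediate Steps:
M = -96 (M = -12*8 = -96)
v(H) = 2*H
U(N) = 18 (U(N) = 9 + (4 - 7)² = 9 + (-3)² = 9 + 9 = 18)
G = -2014 (G = (-37 - 16)*(2*(-5 + 4*6)) = -106*(-5 + 24) = -106*19 = -53*38 = -2014)
G/U(M) = -2014/18 = -2014*1/18 = -1007/9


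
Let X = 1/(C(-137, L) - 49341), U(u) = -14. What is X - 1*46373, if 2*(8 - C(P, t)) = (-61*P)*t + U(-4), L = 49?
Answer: -23564208087/508145 ≈ -46373.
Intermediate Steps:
C(P, t) = 15 + 61*P*t/2 (C(P, t) = 8 - ((-61*P)*t - 14)/2 = 8 - (-61*P*t - 14)/2 = 8 - (-14 - 61*P*t)/2 = 8 + (7 + 61*P*t/2) = 15 + 61*P*t/2)
X = -2/508145 (X = 1/((15 + (61/2)*(-137)*49) - 49341) = 1/((15 - 409493/2) - 49341) = 1/(-409463/2 - 49341) = 1/(-508145/2) = -2/508145 ≈ -3.9359e-6)
X - 1*46373 = -2/508145 - 1*46373 = -2/508145 - 46373 = -23564208087/508145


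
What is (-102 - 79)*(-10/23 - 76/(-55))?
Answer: -216838/1265 ≈ -171.41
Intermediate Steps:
(-102 - 79)*(-10/23 - 76/(-55)) = -181*(-10*1/23 - 76*(-1/55)) = -181*(-10/23 + 76/55) = -181*1198/1265 = -216838/1265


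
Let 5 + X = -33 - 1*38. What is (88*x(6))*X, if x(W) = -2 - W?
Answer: 53504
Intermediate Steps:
X = -76 (X = -5 + (-33 - 1*38) = -5 + (-33 - 38) = -5 - 71 = -76)
(88*x(6))*X = (88*(-2 - 1*6))*(-76) = (88*(-2 - 6))*(-76) = (88*(-8))*(-76) = -704*(-76) = 53504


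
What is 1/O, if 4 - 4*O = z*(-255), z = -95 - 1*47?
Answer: -2/18103 ≈ -0.00011048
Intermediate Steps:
z = -142 (z = -95 - 47 = -142)
O = -18103/2 (O = 1 - (-71)*(-255)/2 = 1 - ¼*36210 = 1 - 18105/2 = -18103/2 ≈ -9051.5)
1/O = 1/(-18103/2) = -2/18103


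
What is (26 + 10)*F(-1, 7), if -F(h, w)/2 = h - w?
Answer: 576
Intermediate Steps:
F(h, w) = -2*h + 2*w (F(h, w) = -2*(h - w) = -2*h + 2*w)
(26 + 10)*F(-1, 7) = (26 + 10)*(-2*(-1) + 2*7) = 36*(2 + 14) = 36*16 = 576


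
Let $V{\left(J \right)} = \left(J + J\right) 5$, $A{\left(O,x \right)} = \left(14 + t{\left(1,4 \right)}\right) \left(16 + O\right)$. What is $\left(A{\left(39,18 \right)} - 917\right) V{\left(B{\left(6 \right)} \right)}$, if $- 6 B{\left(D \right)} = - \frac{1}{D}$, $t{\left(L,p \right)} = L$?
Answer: $- \frac{230}{9} \approx -25.556$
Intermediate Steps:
$B{\left(D \right)} = \frac{1}{6 D}$ ($B{\left(D \right)} = - \frac{\left(-1\right) \frac{1}{D}}{6} = \frac{1}{6 D}$)
$A{\left(O,x \right)} = 240 + 15 O$ ($A{\left(O,x \right)} = \left(14 + 1\right) \left(16 + O\right) = 15 \left(16 + O\right) = 240 + 15 O$)
$V{\left(J \right)} = 10 J$ ($V{\left(J \right)} = 2 J 5 = 10 J$)
$\left(A{\left(39,18 \right)} - 917\right) V{\left(B{\left(6 \right)} \right)} = \left(\left(240 + 15 \cdot 39\right) - 917\right) 10 \frac{1}{6 \cdot 6} = \left(\left(240 + 585\right) - 917\right) 10 \cdot \frac{1}{6} \cdot \frac{1}{6} = \left(825 - 917\right) 10 \cdot \frac{1}{36} = \left(-92\right) \frac{5}{18} = - \frac{230}{9}$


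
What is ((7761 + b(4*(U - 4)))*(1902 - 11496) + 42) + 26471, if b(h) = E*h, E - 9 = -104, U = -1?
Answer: -92661121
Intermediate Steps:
E = -95 (E = 9 - 104 = -95)
b(h) = -95*h
((7761 + b(4*(U - 4)))*(1902 - 11496) + 42) + 26471 = ((7761 - 380*(-1 - 4))*(1902 - 11496) + 42) + 26471 = ((7761 - 380*(-5))*(-9594) + 42) + 26471 = ((7761 - 95*(-20))*(-9594) + 42) + 26471 = ((7761 + 1900)*(-9594) + 42) + 26471 = (9661*(-9594) + 42) + 26471 = (-92687634 + 42) + 26471 = -92687592 + 26471 = -92661121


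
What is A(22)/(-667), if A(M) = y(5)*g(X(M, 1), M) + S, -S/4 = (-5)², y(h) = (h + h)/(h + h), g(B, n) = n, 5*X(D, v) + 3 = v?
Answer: 78/667 ≈ 0.11694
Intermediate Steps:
X(D, v) = -⅗ + v/5
y(h) = 1 (y(h) = (2*h)/((2*h)) = (2*h)*(1/(2*h)) = 1)
S = -100 (S = -4*(-5)² = -4*25 = -100)
A(M) = -100 + M (A(M) = 1*M - 100 = M - 100 = -100 + M)
A(22)/(-667) = (-100 + 22)/(-667) = -78*(-1/667) = 78/667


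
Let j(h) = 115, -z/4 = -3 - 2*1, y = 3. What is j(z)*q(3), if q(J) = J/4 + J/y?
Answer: 805/4 ≈ 201.25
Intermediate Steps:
z = 20 (z = -4*(-3 - 2*1) = -4*(-3 - 2) = -4*(-5) = 20)
q(J) = 7*J/12 (q(J) = J/4 + J/3 = 7*J/12)
j(z)*q(3) = 115*((7/12)*3) = 115*(7/4) = 805/4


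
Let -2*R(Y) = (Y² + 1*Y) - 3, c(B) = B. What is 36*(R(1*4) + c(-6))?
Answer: -522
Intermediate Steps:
R(Y) = 3/2 - Y/2 - Y²/2 (R(Y) = -((Y² + 1*Y) - 3)/2 = -((Y² + Y) - 3)/2 = -((Y + Y²) - 3)/2 = -(-3 + Y + Y²)/2 = 3/2 - Y/2 - Y²/2)
36*(R(1*4) + c(-6)) = 36*((3/2 - 4/2 - (1*4)²/2) - 6) = 36*((3/2 - ½*4 - ½*4²) - 6) = 36*((3/2 - 2 - ½*16) - 6) = 36*((3/2 - 2 - 8) - 6) = 36*(-17/2 - 6) = 36*(-29/2) = -522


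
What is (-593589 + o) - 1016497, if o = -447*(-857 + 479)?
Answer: -1441120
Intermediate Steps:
o = 168966 (o = -447*(-378) = 168966)
(-593589 + o) - 1016497 = (-593589 + 168966) - 1016497 = -424623 - 1016497 = -1441120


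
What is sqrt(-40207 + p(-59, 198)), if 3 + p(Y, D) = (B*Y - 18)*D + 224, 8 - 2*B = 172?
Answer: sqrt(914374) ≈ 956.23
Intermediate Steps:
B = -82 (B = 4 - 1/2*172 = 4 - 86 = -82)
p(Y, D) = 221 + D*(-18 - 82*Y) (p(Y, D) = -3 + ((-82*Y - 18)*D + 224) = -3 + ((-18 - 82*Y)*D + 224) = -3 + (D*(-18 - 82*Y) + 224) = -3 + (224 + D*(-18 - 82*Y)) = 221 + D*(-18 - 82*Y))
sqrt(-40207 + p(-59, 198)) = sqrt(-40207 + (221 - 18*198 - 82*198*(-59))) = sqrt(-40207 + (221 - 3564 + 957924)) = sqrt(-40207 + 954581) = sqrt(914374)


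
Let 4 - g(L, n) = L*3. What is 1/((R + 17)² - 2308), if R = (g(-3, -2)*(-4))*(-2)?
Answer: 1/12333 ≈ 8.1083e-5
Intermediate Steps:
g(L, n) = 4 - 3*L (g(L, n) = 4 - L*3 = 4 - 3*L)
R = 104 (R = ((4 - 3*(-3))*(-4))*(-2) = ((4 + 9)*(-4))*(-2) = (13*(-4))*(-2) = -52*(-2) = 104)
1/((R + 17)² - 2308) = 1/((104 + 17)² - 2308) = 1/(121² - 2308) = 1/(14641 - 2308) = 1/12333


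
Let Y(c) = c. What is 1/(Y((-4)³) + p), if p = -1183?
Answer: -1/1247 ≈ -0.00080192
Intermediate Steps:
1/(Y((-4)³) + p) = 1/((-4)³ - 1183) = 1/(-64 - 1183) = 1/(-1247) = -1/1247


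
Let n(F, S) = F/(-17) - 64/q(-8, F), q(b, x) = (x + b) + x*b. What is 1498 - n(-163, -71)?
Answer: 28669387/19261 ≈ 1488.5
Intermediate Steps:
q(b, x) = b + x + b*x (q(b, x) = (b + x) + b*x = b + x + b*x)
n(F, S) = -64/(-8 - 7*F) - F/17 (n(F, S) = F/(-17) - 64/(-8 + F - 8*F) = F*(-1/17) - 64/(-8 - 7*F) = -F/17 - 64/(-8 - 7*F) = -64/(-8 - 7*F) - F/17)
1498 - n(-163, -71) = 1498 - (1088 - 1*(-163)*(8 + 7*(-163)))/(17*(8 + 7*(-163))) = 1498 - (1088 - 1*(-163)*(8 - 1141))/(17*(8 - 1141)) = 1498 - (1088 - 1*(-163)*(-1133))/(17*(-1133)) = 1498 - (-1)*(1088 - 184679)/(17*1133) = 1498 - (-1)*(-183591)/(17*1133) = 1498 - 1*183591/19261 = 1498 - 183591/19261 = 28669387/19261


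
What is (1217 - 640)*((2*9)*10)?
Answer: 103860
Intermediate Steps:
(1217 - 640)*((2*9)*10) = 577*(18*10) = 577*180 = 103860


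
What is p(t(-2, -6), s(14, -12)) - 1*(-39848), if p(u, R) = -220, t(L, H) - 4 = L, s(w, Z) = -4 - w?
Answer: 39628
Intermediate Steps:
t(L, H) = 4 + L
p(t(-2, -6), s(14, -12)) - 1*(-39848) = -220 - 1*(-39848) = -220 + 39848 = 39628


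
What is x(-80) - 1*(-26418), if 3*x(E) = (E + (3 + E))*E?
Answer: 91814/3 ≈ 30605.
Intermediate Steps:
x(E) = E*(3 + 2*E)/3 (x(E) = ((E + (3 + E))*E)/3 = ((3 + 2*E)*E)/3 = (E*(3 + 2*E))/3 = E*(3 + 2*E)/3)
x(-80) - 1*(-26418) = (⅓)*(-80)*(3 + 2*(-80)) - 1*(-26418) = (⅓)*(-80)*(3 - 160) + 26418 = (⅓)*(-80)*(-157) + 26418 = 12560/3 + 26418 = 91814/3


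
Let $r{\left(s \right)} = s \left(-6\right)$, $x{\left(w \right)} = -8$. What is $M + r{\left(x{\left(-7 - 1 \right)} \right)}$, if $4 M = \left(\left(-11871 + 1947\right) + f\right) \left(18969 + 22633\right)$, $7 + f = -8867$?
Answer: $-195508551$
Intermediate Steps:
$f = -8874$ ($f = -7 - 8867 = -8874$)
$r{\left(s \right)} = - 6 s$
$M = -195508599$ ($M = \frac{\left(\left(-11871 + 1947\right) - 8874\right) \left(18969 + 22633\right)}{4} = \frac{\left(-9924 - 8874\right) 41602}{4} = \frac{\left(-18798\right) 41602}{4} = \frac{1}{4} \left(-782034396\right) = -195508599$)
$M + r{\left(x{\left(-7 - 1 \right)} \right)} = -195508599 - -48 = -195508599 + 48 = -195508551$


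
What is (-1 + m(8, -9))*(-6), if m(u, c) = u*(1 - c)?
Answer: -474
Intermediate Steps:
(-1 + m(8, -9))*(-6) = (-1 + 8*(1 - 1*(-9)))*(-6) = (-1 + 8*(1 + 9))*(-6) = (-1 + 8*10)*(-6) = (-1 + 80)*(-6) = 79*(-6) = -474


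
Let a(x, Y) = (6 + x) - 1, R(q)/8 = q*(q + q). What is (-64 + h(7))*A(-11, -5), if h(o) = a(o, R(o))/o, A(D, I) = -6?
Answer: 2616/7 ≈ 373.71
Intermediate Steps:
R(q) = 16*q**2 (R(q) = 8*(q*(q + q)) = 8*(q*(2*q)) = 8*(2*q**2) = 16*q**2)
a(x, Y) = 5 + x
h(o) = (5 + o)/o
(-64 + h(7))*A(-11, -5) = (-64 + (5 + 7)/7)*(-6) = (-64 + (1/7)*12)*(-6) = (-64 + 12/7)*(-6) = -436/7*(-6) = 2616/7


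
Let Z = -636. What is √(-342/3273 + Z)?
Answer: 3*I*√84127010/1091 ≈ 25.221*I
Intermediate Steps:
√(-342/3273 + Z) = √(-342/3273 - 636) = √(-342*1/3273 - 636) = √(-114/1091 - 636) = √(-693990/1091) = 3*I*√84127010/1091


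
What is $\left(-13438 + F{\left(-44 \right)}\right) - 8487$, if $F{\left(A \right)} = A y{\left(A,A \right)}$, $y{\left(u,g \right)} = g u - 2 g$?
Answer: $-110981$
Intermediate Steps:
$y{\left(u,g \right)} = - 2 g + g u$
$F{\left(A \right)} = A^{2} \left(-2 + A\right)$ ($F{\left(A \right)} = A A \left(-2 + A\right) = A^{2} \left(-2 + A\right)$)
$\left(-13438 + F{\left(-44 \right)}\right) - 8487 = \left(-13438 + \left(-44\right)^{2} \left(-2 - 44\right)\right) - 8487 = \left(-13438 + 1936 \left(-46\right)\right) - 8487 = \left(-13438 - 89056\right) - 8487 = -102494 - 8487 = -110981$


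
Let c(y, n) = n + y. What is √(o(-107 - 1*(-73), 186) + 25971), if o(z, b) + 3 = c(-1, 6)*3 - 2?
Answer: √25981 ≈ 161.19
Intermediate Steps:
o(z, b) = 10 (o(z, b) = -3 + ((6 - 1)*3 - 2) = -3 + (5*3 - 2) = -3 + (15 - 2) = -3 + 13 = 10)
√(o(-107 - 1*(-73), 186) + 25971) = √(10 + 25971) = √25981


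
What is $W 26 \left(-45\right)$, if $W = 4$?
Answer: $-4680$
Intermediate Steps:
$W 26 \left(-45\right) = 4 \cdot 26 \left(-45\right) = 104 \left(-45\right) = -4680$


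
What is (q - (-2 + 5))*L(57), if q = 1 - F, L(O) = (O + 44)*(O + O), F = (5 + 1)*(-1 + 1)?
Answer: -23028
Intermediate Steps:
F = 0 (F = 6*0 = 0)
L(O) = 2*O*(44 + O) (L(O) = (44 + O)*(2*O) = 2*O*(44 + O))
q = 1 (q = 1 - 0 = 1 - 1*0 = 1 + 0 = 1)
(q - (-2 + 5))*L(57) = (1 - (-2 + 5))*(2*57*(44 + 57)) = (1 - 1*3)*(2*57*101) = (1 - 3)*11514 = -2*11514 = -23028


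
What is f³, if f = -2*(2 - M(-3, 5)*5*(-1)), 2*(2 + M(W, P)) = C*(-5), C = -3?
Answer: -205379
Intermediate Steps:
M(W, P) = 11/2 (M(W, P) = -2 + (-3*(-5))/2 = -2 + (½)*15 = -2 + 15/2 = 11/2)
f = -59 (f = -2*(2 - (11/2)*5*(-1)) = -2*(2 - 55*(-1)/2) = -2*(2 - 1*(-55/2)) = -2*(2 + 55/2) = -2*59/2 = -59)
f³ = (-59)³ = -205379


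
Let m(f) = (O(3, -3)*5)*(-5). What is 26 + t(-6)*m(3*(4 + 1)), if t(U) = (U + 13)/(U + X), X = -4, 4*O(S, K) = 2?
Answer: 139/4 ≈ 34.750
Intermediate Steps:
O(S, K) = 1/2 (O(S, K) = (1/4)*2 = 1/2)
m(f) = -25/2 (m(f) = ((1/2)*5)*(-5) = (5/2)*(-5) = -25/2)
t(U) = (13 + U)/(-4 + U) (t(U) = (U + 13)/(U - 4) = (13 + U)/(-4 + U))
26 + t(-6)*m(3*(4 + 1)) = 26 + ((13 - 6)/(-4 - 6))*(-25/2) = 26 + (7/(-10))*(-25/2) = 26 - 1/10*7*(-25/2) = 26 - 7/10*(-25/2) = 26 + 35/4 = 139/4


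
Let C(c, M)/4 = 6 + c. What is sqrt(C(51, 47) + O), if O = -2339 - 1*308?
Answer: I*sqrt(2419) ≈ 49.183*I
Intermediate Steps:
O = -2647 (O = -2339 - 308 = -2647)
C(c, M) = 24 + 4*c (C(c, M) = 4*(6 + c) = 24 + 4*c)
sqrt(C(51, 47) + O) = sqrt((24 + 4*51) - 2647) = sqrt((24 + 204) - 2647) = sqrt(228 - 2647) = sqrt(-2419) = I*sqrt(2419)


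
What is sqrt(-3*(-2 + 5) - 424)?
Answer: I*sqrt(433) ≈ 20.809*I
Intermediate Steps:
sqrt(-3*(-2 + 5) - 424) = sqrt(-3*3 - 424) = sqrt(-9 - 424) = sqrt(-433) = I*sqrt(433)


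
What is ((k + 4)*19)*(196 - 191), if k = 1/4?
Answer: 1615/4 ≈ 403.75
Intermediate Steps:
k = ¼ (k = 1*(¼) = ¼ ≈ 0.25000)
((k + 4)*19)*(196 - 191) = ((¼ + 4)*19)*(196 - 191) = ((17/4)*19)*5 = (323/4)*5 = 1615/4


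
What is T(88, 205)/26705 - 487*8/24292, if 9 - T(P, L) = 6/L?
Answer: -5321019103/33246790325 ≈ -0.16005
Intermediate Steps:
T(P, L) = 9 - 6/L
T(88, 205)/26705 - 487*8/24292 = (9 - 6/205)/26705 - 487*8/24292 = (9 - 6*1/205)*(1/26705) - 3896*1/24292 = (9 - 6/205)*(1/26705) - 974/6073 = (1839/205)*(1/26705) - 974/6073 = 1839/5474525 - 974/6073 = -5321019103/33246790325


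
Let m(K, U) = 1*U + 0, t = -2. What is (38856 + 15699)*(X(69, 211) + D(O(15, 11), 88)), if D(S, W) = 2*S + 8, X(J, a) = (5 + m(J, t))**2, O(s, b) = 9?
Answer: 1909425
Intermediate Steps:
m(K, U) = U (m(K, U) = U + 0 = U)
X(J, a) = 9 (X(J, a) = (5 - 2)**2 = 3**2 = 9)
D(S, W) = 8 + 2*S
(38856 + 15699)*(X(69, 211) + D(O(15, 11), 88)) = (38856 + 15699)*(9 + (8 + 2*9)) = 54555*(9 + (8 + 18)) = 54555*(9 + 26) = 54555*35 = 1909425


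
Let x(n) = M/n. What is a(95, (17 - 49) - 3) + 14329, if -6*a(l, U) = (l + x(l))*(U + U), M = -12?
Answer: 879844/57 ≈ 15436.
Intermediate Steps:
x(n) = -12/n
a(l, U) = -U*(l - 12/l)/3 (a(l, U) = -(l - 12/l)*(U + U)/6 = -(l - 12/l)*2*U/6 = -U*(l - 12/l)/3)
a(95, (17 - 49) - 3) + 14329 = (⅓)*((17 - 49) - 3)*(12 - 1*95²)/95 + 14329 = (⅓)*(-32 - 3)*(1/95)*(12 - 1*9025) + 14329 = (⅓)*(-35)*(1/95)*(12 - 9025) + 14329 = (⅓)*(-35)*(1/95)*(-9013) + 14329 = 63091/57 + 14329 = 879844/57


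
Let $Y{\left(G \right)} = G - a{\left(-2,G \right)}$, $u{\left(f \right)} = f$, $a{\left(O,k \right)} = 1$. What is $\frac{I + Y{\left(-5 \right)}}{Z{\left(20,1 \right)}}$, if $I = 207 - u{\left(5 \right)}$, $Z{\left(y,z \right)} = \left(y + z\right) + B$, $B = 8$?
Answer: $\frac{196}{29} \approx 6.7586$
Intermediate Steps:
$Z{\left(y,z \right)} = 8 + y + z$ ($Z{\left(y,z \right)} = \left(y + z\right) + 8 = 8 + y + z$)
$Y{\left(G \right)} = -1 + G$ ($Y{\left(G \right)} = G - 1 = -1 + G$)
$I = 202$ ($I = 207 - 5 = 202$)
$\frac{I + Y{\left(-5 \right)}}{Z{\left(20,1 \right)}} = \frac{202 - 6}{8 + 20 + 1} = \frac{202 - 6}{29} = 196 \cdot \frac{1}{29} = \frac{196}{29}$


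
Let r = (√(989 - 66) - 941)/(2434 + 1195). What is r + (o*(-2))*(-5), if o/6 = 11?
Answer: 2394199/3629 + √923/3629 ≈ 659.75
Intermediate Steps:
o = 66 (o = 6*11 = 66)
r = -941/3629 + √923/3629 (r = (√923 - 941)/3629 = (-941 + √923)*(1/3629) = -941/3629 + √923/3629 ≈ -0.25093)
r + (o*(-2))*(-5) = (-941/3629 + √923/3629) + (66*(-2))*(-5) = (-941/3629 + √923/3629) - 132*(-5) = (-941/3629 + √923/3629) + 660 = 2394199/3629 + √923/3629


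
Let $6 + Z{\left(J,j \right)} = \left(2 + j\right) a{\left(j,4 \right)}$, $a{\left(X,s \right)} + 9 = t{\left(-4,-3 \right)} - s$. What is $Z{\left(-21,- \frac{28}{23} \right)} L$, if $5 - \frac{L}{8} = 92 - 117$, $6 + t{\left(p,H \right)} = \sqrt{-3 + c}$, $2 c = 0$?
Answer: $- \frac{115200}{23} + \frac{4320 i \sqrt{3}}{23} \approx -5008.7 + 325.32 i$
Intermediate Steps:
$c = 0$ ($c = \frac{1}{2} \cdot 0 = 0$)
$t{\left(p,H \right)} = -6 + i \sqrt{3}$ ($t{\left(p,H \right)} = -6 + \sqrt{-3 + 0} = -6 + \sqrt{-3} = -6 + i \sqrt{3}$)
$a{\left(X,s \right)} = -15 - s + i \sqrt{3}$ ($a{\left(X,s \right)} = -9 - \left(6 + s - i \sqrt{3}\right) = -15 - s + i \sqrt{3}$)
$L = 240$ ($L = 40 - 8 \left(92 - 117\right) = 40 - -200 = 40 + 200 = 240$)
$Z{\left(J,j \right)} = -6 + \left(-19 + i \sqrt{3}\right) \left(2 + j\right)$ ($Z{\left(J,j \right)} = -6 + \left(2 + j\right) \left(-15 - 4 + i \sqrt{3}\right) = -6 + \left(2 + j\right) \left(-19 + i \sqrt{3}\right) = -6 + \left(-19 + i \sqrt{3}\right) \left(2 + j\right)$)
$Z{\left(-21,- \frac{28}{23} \right)} L = \left(-44 - - \frac{28}{23} \left(19 - i \sqrt{3}\right) + 2 i \sqrt{3}\right) 240 = \left(-44 - \left(-28\right) \frac{1}{23} \left(19 - i \sqrt{3}\right) + 2 i \sqrt{3}\right) 240 = \left(-44 - - \frac{28 \left(19 - i \sqrt{3}\right)}{23} + 2 i \sqrt{3}\right) 240 = \left(-44 + \left(\frac{532}{23} - \frac{28 i \sqrt{3}}{23}\right) + 2 i \sqrt{3}\right) 240 = \left(- \frac{480}{23} + \frac{18 i \sqrt{3}}{23}\right) 240 = - \frac{115200}{23} + \frac{4320 i \sqrt{3}}{23}$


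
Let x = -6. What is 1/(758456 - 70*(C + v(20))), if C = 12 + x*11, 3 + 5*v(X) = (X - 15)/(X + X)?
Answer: 4/3049105 ≈ 1.3119e-6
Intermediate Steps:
v(X) = -⅗ + (-15 + X)/(10*X) (v(X) = -⅗ + ((X - 15)/(X + X))/5 = -⅗ + ((-15 + X)/((2*X)))/5 = -⅗ + ((-15 + X)*(1/(2*X)))/5 = -⅗ + ((-15 + X)/(2*X))/5 = -⅗ + (-15 + X)/(10*X))
C = -54 (C = 12 - 6*11 = 12 - 66 = -54)
1/(758456 - 70*(C + v(20))) = 1/(758456 - 70*(-54 + (½)*(-3 - 1*20)/20)) = 1/(758456 - 70*(-54 + (½)*(1/20)*(-3 - 20))) = 1/(758456 - 70*(-54 + (½)*(1/20)*(-23))) = 1/(758456 - 70*(-54 - 23/40)) = 1/(758456 - 70*(-2183/40)) = 1/(758456 + 15281/4) = 1/(3049105/4) = 4/3049105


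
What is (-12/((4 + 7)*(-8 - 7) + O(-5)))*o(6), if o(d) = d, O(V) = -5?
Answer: 36/85 ≈ 0.42353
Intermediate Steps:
(-12/((4 + 7)*(-8 - 7) + O(-5)))*o(6) = (-12/((4 + 7)*(-8 - 7) - 5))*6 = (-12/(11*(-15) - 5))*6 = (-12/(-165 - 5))*6 = (-12/(-170))*6 = -1/170*(-12)*6 = (6/85)*6 = 36/85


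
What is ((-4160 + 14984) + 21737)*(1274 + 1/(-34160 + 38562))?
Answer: 182606939589/4402 ≈ 4.1483e+7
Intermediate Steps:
((-4160 + 14984) + 21737)*(1274 + 1/(-34160 + 38562)) = (10824 + 21737)*(1274 + 1/4402) = 32561*(1274 + 1/4402) = 32561*(5608149/4402) = 182606939589/4402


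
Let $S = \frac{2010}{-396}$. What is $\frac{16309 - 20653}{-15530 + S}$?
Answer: $\frac{286704}{1025315} \approx 0.27963$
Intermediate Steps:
$S = - \frac{335}{66}$ ($S = 2010 \left(- \frac{1}{396}\right) = - \frac{335}{66} \approx -5.0758$)
$\frac{16309 - 20653}{-15530 + S} = \frac{16309 - 20653}{-15530 - \frac{335}{66}} = - \frac{4344}{- \frac{1025315}{66}} = \left(-4344\right) \left(- \frac{66}{1025315}\right) = \frac{286704}{1025315}$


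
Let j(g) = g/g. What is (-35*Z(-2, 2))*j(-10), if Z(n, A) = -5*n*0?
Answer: 0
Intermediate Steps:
Z(n, A) = 0
j(g) = 1
(-35*Z(-2, 2))*j(-10) = -35*0*1 = 0*1 = 0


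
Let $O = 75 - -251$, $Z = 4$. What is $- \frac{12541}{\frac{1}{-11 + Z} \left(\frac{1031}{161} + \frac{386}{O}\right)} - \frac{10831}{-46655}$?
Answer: $\frac{107485677047561}{9290223530} \approx 11570.0$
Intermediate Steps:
$O = 326$ ($O = 75 + 251 = 326$)
$- \frac{12541}{\frac{1}{-11 + Z} \left(\frac{1031}{161} + \frac{386}{O}\right)} - \frac{10831}{-46655} = - \frac{12541}{\frac{1}{-11 + 4} \left(\frac{1031}{161} + \frac{386}{326}\right)} - \frac{10831}{-46655} = - \frac{12541}{\frac{1}{-7} \left(1031 \cdot \frac{1}{161} + 386 \cdot \frac{1}{326}\right)} - - \frac{10831}{46655} = - \frac{12541}{\left(- \frac{1}{7}\right) \left(\frac{1031}{161} + \frac{193}{163}\right)} + \frac{10831}{46655} = - \frac{12541}{\left(- \frac{1}{7}\right) \frac{199126}{26243}} + \frac{10831}{46655} = - \frac{12541}{- \frac{199126}{183701}} + \frac{10831}{46655} = \left(-12541\right) \left(- \frac{183701}{199126}\right) + \frac{10831}{46655} = \frac{2303794241}{199126} + \frac{10831}{46655} = \frac{107485677047561}{9290223530}$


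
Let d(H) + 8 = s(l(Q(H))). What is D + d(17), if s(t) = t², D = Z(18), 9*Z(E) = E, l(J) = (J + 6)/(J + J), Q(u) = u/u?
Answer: 25/4 ≈ 6.2500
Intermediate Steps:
Q(u) = 1
l(J) = (6 + J)/(2*J) (l(J) = (6 + J)/((2*J)) = (6 + J)*(1/(2*J)) = (6 + J)/(2*J))
Z(E) = E/9
D = 2 (D = (⅑)*18 = 2)
d(H) = 17/4 (d(H) = -8 + ((½)*(6 + 1)/1)² = -8 + ((½)*1*7)² = -8 + (7/2)² = -8 + 49/4 = 17/4)
D + d(17) = 2 + 17/4 = 25/4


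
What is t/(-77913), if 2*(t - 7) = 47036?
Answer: -23525/77913 ≈ -0.30194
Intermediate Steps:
t = 23525 (t = 7 + (½)*47036 = 7 + 23518 = 23525)
t/(-77913) = 23525/(-77913) = 23525*(-1/77913) = -23525/77913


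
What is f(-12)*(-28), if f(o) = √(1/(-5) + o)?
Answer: -28*I*√305/5 ≈ -97.8*I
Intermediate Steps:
f(o) = √(-⅕ + o)
f(-12)*(-28) = (√(-5 + 25*(-12))/5)*(-28) = (√(-5 - 300)/5)*(-28) = (√(-305)/5)*(-28) = ((I*√305)/5)*(-28) = (I*√305/5)*(-28) = -28*I*√305/5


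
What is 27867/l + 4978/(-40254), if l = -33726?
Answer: -30705863/32323962 ≈ -0.94994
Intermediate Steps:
27867/l + 4978/(-40254) = 27867/(-33726) + 4978/(-40254) = 27867*(-1/33726) + 4978*(-1/40254) = -1327/1606 - 2489/20127 = -30705863/32323962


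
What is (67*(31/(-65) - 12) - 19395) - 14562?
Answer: -2261542/65 ≈ -34793.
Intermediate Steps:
(67*(31/(-65) - 12) - 19395) - 14562 = (67*(31*(-1/65) - 12) - 19395) - 14562 = (67*(-31/65 - 12) - 19395) - 14562 = (67*(-811/65) - 19395) - 14562 = (-54337/65 - 19395) - 14562 = -1315012/65 - 14562 = -2261542/65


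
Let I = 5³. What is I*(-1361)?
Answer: -170125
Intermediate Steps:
I = 125
I*(-1361) = 125*(-1361) = -170125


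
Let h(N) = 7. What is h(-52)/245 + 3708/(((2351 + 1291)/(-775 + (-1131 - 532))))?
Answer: -52733333/21245 ≈ -2482.2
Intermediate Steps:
h(-52)/245 + 3708/(((2351 + 1291)/(-775 + (-1131 - 532)))) = 7/245 + 3708/(((2351 + 1291)/(-775 + (-1131 - 532)))) = 7*(1/245) + 3708/((3642/(-775 - 1663))) = 1/35 + 3708/((3642/(-2438))) = 1/35 + 3708/((3642*(-1/2438))) = 1/35 + 3708/(-1821/1219) = 1/35 + 3708*(-1219/1821) = 1/35 - 1506684/607 = -52733333/21245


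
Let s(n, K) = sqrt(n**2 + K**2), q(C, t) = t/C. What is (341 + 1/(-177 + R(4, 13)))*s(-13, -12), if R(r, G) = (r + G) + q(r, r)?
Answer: 54218*sqrt(313)/159 ≈ 6032.8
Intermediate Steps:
R(r, G) = 1 + G + r (R(r, G) = (r + G) + r/r = (G + r) + 1 = 1 + G + r)
s(n, K) = sqrt(K**2 + n**2)
(341 + 1/(-177 + R(4, 13)))*s(-13, -12) = (341 + 1/(-177 + (1 + 13 + 4)))*sqrt((-12)**2 + (-13)**2) = (341 + 1/(-177 + 18))*sqrt(144 + 169) = (341 + 1/(-159))*sqrt(313) = (341 - 1/159)*sqrt(313) = 54218*sqrt(313)/159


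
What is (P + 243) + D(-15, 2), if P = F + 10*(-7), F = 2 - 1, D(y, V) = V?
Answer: 176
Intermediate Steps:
F = 1
P = -69 (P = 1 + 10*(-7) = 1 - 70 = -69)
(P + 243) + D(-15, 2) = (-69 + 243) + 2 = 174 + 2 = 176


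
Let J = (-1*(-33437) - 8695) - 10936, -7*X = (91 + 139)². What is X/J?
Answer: -26450/48321 ≈ -0.54738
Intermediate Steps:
X = -52900/7 (X = -(91 + 139)²/7 = -⅐*230² = -⅐*52900 = -52900/7 ≈ -7557.1)
J = 13806 (J = (33437 - 8695) - 10936 = 24742 - 10936 = 13806)
X/J = -52900/7/13806 = -52900/7*1/13806 = -26450/48321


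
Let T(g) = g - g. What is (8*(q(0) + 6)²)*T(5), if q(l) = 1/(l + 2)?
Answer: 0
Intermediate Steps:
q(l) = 1/(2 + l)
T(g) = 0
(8*(q(0) + 6)²)*T(5) = (8*(1/(2 + 0) + 6)²)*0 = (8*(1/2 + 6)²)*0 = (8*(½ + 6)²)*0 = (8*(13/2)²)*0 = (8*(169/4))*0 = 338*0 = 0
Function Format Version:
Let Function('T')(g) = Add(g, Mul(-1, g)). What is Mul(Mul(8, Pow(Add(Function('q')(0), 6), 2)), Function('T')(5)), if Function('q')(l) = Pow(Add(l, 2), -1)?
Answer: 0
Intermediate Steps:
Function('q')(l) = Pow(Add(2, l), -1)
Function('T')(g) = 0
Mul(Mul(8, Pow(Add(Function('q')(0), 6), 2)), Function('T')(5)) = Mul(Mul(8, Pow(Add(Pow(Add(2, 0), -1), 6), 2)), 0) = Mul(Mul(8, Pow(Add(Pow(2, -1), 6), 2)), 0) = Mul(Mul(8, Pow(Add(Rational(1, 2), 6), 2)), 0) = Mul(Mul(8, Pow(Rational(13, 2), 2)), 0) = Mul(Mul(8, Rational(169, 4)), 0) = Mul(338, 0) = 0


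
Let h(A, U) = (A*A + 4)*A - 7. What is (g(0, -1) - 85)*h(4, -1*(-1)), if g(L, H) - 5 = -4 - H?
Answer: -6059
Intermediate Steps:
g(L, H) = 1 - H (g(L, H) = 5 + (-4 - H) = 1 - H)
h(A, U) = -7 + A*(4 + A**2) (h(A, U) = (A**2 + 4)*A - 7 = (4 + A**2)*A - 7 = A*(4 + A**2) - 7 = -7 + A*(4 + A**2))
(g(0, -1) - 85)*h(4, -1*(-1)) = ((1 - 1*(-1)) - 85)*(-7 + 4**3 + 4*4) = ((1 + 1) - 85)*(-7 + 64 + 16) = (2 - 85)*73 = -83*73 = -6059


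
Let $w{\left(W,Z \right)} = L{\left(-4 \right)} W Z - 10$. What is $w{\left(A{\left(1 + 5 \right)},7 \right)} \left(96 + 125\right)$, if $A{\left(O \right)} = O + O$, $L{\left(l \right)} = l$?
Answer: $-76466$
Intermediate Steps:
$A{\left(O \right)} = 2 O$
$w{\left(W,Z \right)} = -10 - 4 W Z$ ($w{\left(W,Z \right)} = - 4 W Z - 10 = -10 - 4 W Z$)
$w{\left(A{\left(1 + 5 \right)},7 \right)} \left(96 + 125\right) = \left(-10 - 4 \cdot 2 \left(1 + 5\right) 7\right) \left(96 + 125\right) = \left(-10 - 4 \cdot 2 \cdot 6 \cdot 7\right) 221 = \left(-10 - 48 \cdot 7\right) 221 = \left(-10 - 336\right) 221 = \left(-346\right) 221 = -76466$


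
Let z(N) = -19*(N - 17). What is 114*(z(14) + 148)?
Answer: 23370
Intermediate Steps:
z(N) = 323 - 19*N (z(N) = -19*(-17 + N) = 323 - 19*N)
114*(z(14) + 148) = 114*((323 - 19*14) + 148) = 114*((323 - 266) + 148) = 114*(57 + 148) = 114*205 = 23370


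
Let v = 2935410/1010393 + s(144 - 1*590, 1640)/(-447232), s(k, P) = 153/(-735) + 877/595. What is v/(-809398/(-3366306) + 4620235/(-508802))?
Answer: -2459357612215965226937331/7483494984608817124074320 ≈ -0.32864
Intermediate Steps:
s(k, P) = 5272/4165 (s(k, P) = 153*(-1/735) + 877*(1/595) = -51/245 + 877/595 = 5272/4165)
v = 683480668216613/235260067782880 (v = 2935410/1010393 + (5272/4165)/(-447232) = 2935410*(1/1010393) + (5272/4165)*(-1/447232) = 2935410/1010393 - 659/232840160 = 683480668216613/235260067782880 ≈ 2.9052)
v/(-809398/(-3366306) + 4620235/(-508802)) = 683480668216613/(235260067782880*(-809398/(-3366306) + 4620235/(-508802))) = 683480668216613/(235260067782880*(-809398*(-1/3366306) + 4620235*(-1/508802))) = 683480668216613/(235260067782880*(404699/1683153 - 4620235/508802)) = 683480668216613/(235260067782880*(-7570650740357/856391612706)) = (683480668216613/235260067782880)*(-856391612706/7570650740357) = -2459357612215965226937331/7483494984608817124074320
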